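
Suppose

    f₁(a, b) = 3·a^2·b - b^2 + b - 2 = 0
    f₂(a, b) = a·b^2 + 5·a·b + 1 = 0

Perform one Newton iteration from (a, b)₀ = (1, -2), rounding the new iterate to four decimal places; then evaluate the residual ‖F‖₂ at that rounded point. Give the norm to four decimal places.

At (1, -2): F = (-14.0000, -5.0000).
Jacobian J = [[6·a·b, 3·a^2 - 2·b + 1], [b^2 + 5·b, 2·a·b + 5·a]].
At the point, J = [[-12.0000, 8.0000], [-6.0000, 1.0000]] (det J = 36.0000).
Solving J·Δ = −F gives Δ = (-0.7222, 0.6667).
Then the next iterate is (a, b)₁ = (0.2778, -1.3333).
Re-evaluating at (0.2778, -1.3333): F = (-5.419673, -0.358112), so ‖F‖₂ = 5.4315.

5.4315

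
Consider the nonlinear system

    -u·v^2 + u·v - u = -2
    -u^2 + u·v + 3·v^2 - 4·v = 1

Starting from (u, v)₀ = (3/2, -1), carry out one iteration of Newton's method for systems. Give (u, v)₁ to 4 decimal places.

At (3/2, -1): F = (-2.5000, 2.2500).
Jacobian J = [[-v^2 + v - 1, -2·u·v + u], [-2·u + v, u + 6·v - 4]].
At the point, J = [[-3.0000, 4.5000], [-4.0000, -8.5000]] (det J = 43.5000).
Solving J·Δ = −F gives Δ = (-0.2557, 0.3851).
Then the next iterate is (u, v)₁ = (1.2443, -0.6149).

(1.2443, -0.6149)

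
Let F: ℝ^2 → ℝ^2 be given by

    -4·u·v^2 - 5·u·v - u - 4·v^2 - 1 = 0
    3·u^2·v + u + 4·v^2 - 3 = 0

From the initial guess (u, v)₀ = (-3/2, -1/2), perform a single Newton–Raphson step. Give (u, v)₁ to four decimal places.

(-0.4524, -0.0952)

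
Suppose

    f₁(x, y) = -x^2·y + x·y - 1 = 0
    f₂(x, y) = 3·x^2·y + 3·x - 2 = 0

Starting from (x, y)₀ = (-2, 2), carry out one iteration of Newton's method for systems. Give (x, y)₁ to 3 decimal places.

At (-2, 2): F = (-13.000, 16.000).
Jacobian J = [[-2·x·y + y, -x^2 + x], [6·x·y + 3, 3·x^2]].
At the point, J = [[10.000, -6.000], [-21.000, 12.000]] (det J = -6.000).
Solving J·Δ = −F gives Δ = (-10.000, -18.833).
Then the next iterate is (x, y)₁ = (-12.000, -16.833).

(-12.000, -16.833)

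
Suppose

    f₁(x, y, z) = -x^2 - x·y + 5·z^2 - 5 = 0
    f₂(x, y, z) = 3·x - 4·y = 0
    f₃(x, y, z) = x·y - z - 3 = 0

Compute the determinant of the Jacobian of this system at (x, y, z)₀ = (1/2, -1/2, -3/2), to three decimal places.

J = [[-2·x - y, -x, 10·z], [3, -4, 0], [y, x, -1]].
At the point, J = [[-0.500, -0.500, -15.000], [3.000, -4.000, 0.000], [-0.500, 0.500, -1.000]].
det J = 4.000.

4.000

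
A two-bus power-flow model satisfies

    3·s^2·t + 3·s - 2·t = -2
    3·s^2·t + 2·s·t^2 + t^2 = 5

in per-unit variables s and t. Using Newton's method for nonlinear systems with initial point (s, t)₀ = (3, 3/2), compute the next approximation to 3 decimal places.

(1.396, 1.485)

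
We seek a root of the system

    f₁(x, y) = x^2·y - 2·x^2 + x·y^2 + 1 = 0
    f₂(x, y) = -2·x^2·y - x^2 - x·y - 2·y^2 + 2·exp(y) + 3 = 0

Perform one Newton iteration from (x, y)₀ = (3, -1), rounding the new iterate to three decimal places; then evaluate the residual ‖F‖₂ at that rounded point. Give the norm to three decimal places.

At (3, -1): F = (-23.000, 13.73576).
Jacobian J = [[2·x·y - 4·x + y^2, x^2 + 2·x·y], [-4·x·y - 2·x - y, -2·x^2 - x - 4·y + 2·exp(y)]].
At the point, J = [[-17.000, 3.000], [7.000, -16.26424]] (det J = 255.49210).
Solving J·Δ = −F gives Δ = (-1.303, 0.284).
Then the next iterate is (x, y)₁ = (1.697, -0.716).
Re-evaluating at (1.697, -0.716): F = (-5.95158, 5.41122), so ‖F‖₂ = 8.044.

8.044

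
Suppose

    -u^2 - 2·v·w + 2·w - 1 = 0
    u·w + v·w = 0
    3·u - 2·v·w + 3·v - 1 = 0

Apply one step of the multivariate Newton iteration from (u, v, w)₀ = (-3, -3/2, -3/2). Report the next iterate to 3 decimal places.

(-1.386, 0.754, -1.289)

At (-3, -3/2, -3/2): F = (-17.500, 6.750, -19.000).
Jacobian J = [[-2·u, -2·w, -2·v + 2], [w, w, u + v], [3, -2·w + 3, -2·v]].
At the point, J = [[6.000, 3.000, 5.000], [-1.500, -1.500, -4.500], [3.000, 6.000, 3.000]] (det J = 85.500).
Solving J·Δ = −F gives Δ = (1.614, 2.254, 0.211).
Then the next iterate is (u, v, w)₁ = (-1.386, 0.754, -1.289).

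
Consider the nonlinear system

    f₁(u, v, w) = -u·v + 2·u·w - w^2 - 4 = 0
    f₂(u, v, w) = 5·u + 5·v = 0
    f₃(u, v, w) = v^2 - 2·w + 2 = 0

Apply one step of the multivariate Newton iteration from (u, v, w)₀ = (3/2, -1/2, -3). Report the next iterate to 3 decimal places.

At (3/2, -1/2, -3): F = (-21.250, 5.000, 8.250).
Jacobian J = [[-v + 2·w, -u, 2·u - 2·w], [5, 5, 0], [0, 2·v, -2]].
At the point, J = [[-5.500, -1.500, 9.000], [5.000, 5.000, 0.000], [0.000, -1.000, -2.000]] (det J = -5.000).
Solving J·Δ = −F gives Δ = (-43.750, 42.750, -17.250).
Then the next iterate is (u, v, w)₁ = (-42.250, 42.250, -20.250).

(-42.250, 42.250, -20.250)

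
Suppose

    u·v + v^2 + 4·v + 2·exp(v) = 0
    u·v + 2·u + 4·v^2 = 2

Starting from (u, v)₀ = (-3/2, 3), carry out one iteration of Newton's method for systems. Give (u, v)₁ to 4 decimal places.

(-1.5835, 1.8408)

At (-3/2, 3): F = (56.671074, 26.5000).
Jacobian J = [[v, u + 2·v + 2·exp(v) + 4], [v + 2, u + 8·v]].
At the point, J = [[3.0000, 48.671074], [5.0000, 22.5000]] (det J = -175.855369).
Solving J·Δ = −F gives Δ = (-0.0835, -1.1592).
Then the next iterate is (u, v)₁ = (-1.5835, 1.8408).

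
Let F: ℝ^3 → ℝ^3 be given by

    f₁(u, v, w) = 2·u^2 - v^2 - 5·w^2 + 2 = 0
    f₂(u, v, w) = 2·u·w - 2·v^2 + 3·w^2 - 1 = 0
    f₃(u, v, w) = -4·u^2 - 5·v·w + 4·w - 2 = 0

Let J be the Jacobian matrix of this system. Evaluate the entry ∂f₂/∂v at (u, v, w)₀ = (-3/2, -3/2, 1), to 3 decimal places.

6.000

∂f₂/∂v = -4·v.
At (-3/2, -3/2, 1) this is 6.000.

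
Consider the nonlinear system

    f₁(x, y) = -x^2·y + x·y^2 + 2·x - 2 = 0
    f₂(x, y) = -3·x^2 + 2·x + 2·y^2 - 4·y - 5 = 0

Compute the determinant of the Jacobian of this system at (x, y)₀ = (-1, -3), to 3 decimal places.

-120.000

J = [[-2·x·y + y^2 + 2, -x^2 + 2·x·y], [-6·x + 2, 4·y - 4]].
At the point, J = [[5.000, 5.000], [8.000, -16.000]].
det J = -120.000.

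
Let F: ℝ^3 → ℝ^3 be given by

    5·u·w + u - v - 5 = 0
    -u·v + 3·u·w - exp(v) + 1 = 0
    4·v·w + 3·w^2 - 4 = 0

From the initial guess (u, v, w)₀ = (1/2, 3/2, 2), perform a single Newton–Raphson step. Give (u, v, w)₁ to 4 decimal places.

At (1/2, 3/2, 2): F = (-1.0000, -1.231689, 20.0000).
Jacobian J = [[5·w + 1, -1, 5·u], [-v + 3·w, -u - exp(v), 3·u], [0, 4·w, 4·v + 6·w]].
At the point, J = [[11.0000, -1.0000, 2.5000], [4.5000, -4.981689, 1.5000], [0.0000, 8.0000, 18.0000]] (det J = -947.374436).
Solving J·Δ = −F gives Δ = (0.2892, -0.2828, -0.9854).
Then the next iterate is (u, v, w)₁ = (0.7892, 1.2172, 1.0146).

(0.7892, 1.2172, 1.0146)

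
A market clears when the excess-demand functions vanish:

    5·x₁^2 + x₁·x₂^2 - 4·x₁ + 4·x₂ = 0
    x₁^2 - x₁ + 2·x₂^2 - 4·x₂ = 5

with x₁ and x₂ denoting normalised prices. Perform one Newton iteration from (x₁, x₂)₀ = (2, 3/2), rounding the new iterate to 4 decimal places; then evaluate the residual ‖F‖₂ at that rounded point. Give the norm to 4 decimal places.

6398.2935

At (2, 3/2): F = (22.5000, -4.5000).
Jacobian J = [[10·x₁ + x₂^2 - 4, 2·x₁·x₂ + 4], [2·x₁ - 1, 4·x₂ - 4]].
At the point, J = [[18.2500, 10.0000], [3.0000, 2.0000]] (det J = 6.5000).
Solving J·Δ = −F gives Δ = (-13.8462, 23.0192).
Then the next iterate is (x₁, x₂)₁ = (-11.8462, 24.5192).
Re-evaluating at (-11.8462, 24.5192): F = (-6274.706950, 1251.484192), so ‖F‖₂ = 6398.2935.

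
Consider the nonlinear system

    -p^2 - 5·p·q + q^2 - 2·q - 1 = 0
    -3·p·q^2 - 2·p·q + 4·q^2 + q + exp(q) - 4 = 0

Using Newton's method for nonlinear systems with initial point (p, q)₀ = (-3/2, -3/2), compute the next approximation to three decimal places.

At (-3/2, -3/2): F = (-9.250, 9.34813).
Jacobian J = [[-2·p - 5·q, -5·p + 2·q - 2], [-3·q^2 - 2·q, -6·p·q - 2·p + 8·q + exp(q) + 1]].
At the point, J = [[10.500, 2.500], [-3.750, -21.27687]] (det J = -214.03213).
Solving J·Δ = −F gives Δ = (0.810, 0.297).
Then the next iterate is (p, q)₁ = (-0.690, -1.203).

(-0.690, -1.203)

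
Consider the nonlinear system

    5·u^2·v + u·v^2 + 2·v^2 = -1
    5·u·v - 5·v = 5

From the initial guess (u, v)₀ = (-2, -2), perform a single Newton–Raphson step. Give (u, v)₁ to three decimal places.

(-1.815, -0.457)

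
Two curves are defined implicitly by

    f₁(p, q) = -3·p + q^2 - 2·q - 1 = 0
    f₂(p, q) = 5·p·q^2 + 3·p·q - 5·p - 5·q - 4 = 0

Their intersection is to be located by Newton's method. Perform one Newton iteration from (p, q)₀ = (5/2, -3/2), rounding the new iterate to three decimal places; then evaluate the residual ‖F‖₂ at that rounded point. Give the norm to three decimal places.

At (5/2, -3/2): F = (-3.250, 7.875).
Jacobian J = [[-3, 2·q - 2], [5·q^2 + 3·q - 5, 10·p·q + 3·p - 5]].
At the point, J = [[-3.000, -5.000], [1.750, -35.000]] (det J = 113.750).
Solving J·Δ = −F gives Δ = (-1.346, 0.158).
Then the next iterate is (p, q)₁ = (1.154, -1.342).
Re-evaluating at (1.154, -1.342): F = (0.02296, 2.68556), so ‖F‖₂ = 2.686.

2.686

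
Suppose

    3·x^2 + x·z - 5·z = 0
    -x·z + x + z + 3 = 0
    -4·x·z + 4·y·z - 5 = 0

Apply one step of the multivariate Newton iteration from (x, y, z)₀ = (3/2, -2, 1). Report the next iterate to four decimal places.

(3.9750, 33.2250, 9.0000)

At (3/2, -2, 1): F = (3.2500, 4.0000, -19.0000).
Jacobian J = [[6·x + z, 0, x - 5], [-z + 1, 0, -x + 1], [-4·z, 4·z, -4·x + 4·y]].
At the point, J = [[10.0000, 0.0000, -3.5000], [0.0000, 0.0000, -0.5000], [-4.0000, 4.0000, -14.0000]] (det J = 20.0000).
Solving J·Δ = −F gives Δ = (2.4750, 35.2250, 8.0000).
Then the next iterate is (x, y, z)₁ = (3.9750, 33.2250, 9.0000).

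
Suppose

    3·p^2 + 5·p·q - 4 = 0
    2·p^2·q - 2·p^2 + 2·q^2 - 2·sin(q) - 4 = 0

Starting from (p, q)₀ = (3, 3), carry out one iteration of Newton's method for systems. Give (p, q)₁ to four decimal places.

At (3, 3): F = (68.0000, 49.717760).
Jacobian J = [[6·p + 5·q, 5·p], [4·p·q - 4·p, 2·p^2 + 4·q - 2·cos(q)]].
At the point, J = [[33.0000, 15.0000], [24.0000, 31.979985]] (det J = 695.339505).
Solving J·Δ = −F gives Δ = (-2.0549, -0.0125).
Then the next iterate is (p, q)₁ = (0.9451, 2.9875).

(0.9451, 2.9875)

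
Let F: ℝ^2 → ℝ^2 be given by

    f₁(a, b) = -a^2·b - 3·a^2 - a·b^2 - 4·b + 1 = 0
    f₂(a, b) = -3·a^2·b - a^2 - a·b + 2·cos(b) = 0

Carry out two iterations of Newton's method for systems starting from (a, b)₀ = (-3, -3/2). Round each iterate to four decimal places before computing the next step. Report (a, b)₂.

(-1.3751, -0.7917)

At (-3, -3/2): F = (0.2500, 27.141474).
Jacobian J = [[-2·a·b - 6·a - b^2, -a^2 - 2·a·b - 4], [-6·a·b - 2·a - b, -3·a^2 - a - 2·sin(b)]].
At the point, J = [[6.7500, -22.0000], [-19.5000, -22.005010]] (det J = -577.533818).
Solving J·Δ = −F gives Δ = (1.0244, 0.3257).
Then the next iterate is (a, b)₁ = (-1.9756, -1.1743).
Round to (-1.9756, -1.1743) and repeat: F = (1.295815, 8.299298), J = [[5.834725, -12.542890], [-8.794182, -7.888547]].
Δ = (0.6005, 0.3826), so (a, b)₂ = (-1.3751, -0.7917).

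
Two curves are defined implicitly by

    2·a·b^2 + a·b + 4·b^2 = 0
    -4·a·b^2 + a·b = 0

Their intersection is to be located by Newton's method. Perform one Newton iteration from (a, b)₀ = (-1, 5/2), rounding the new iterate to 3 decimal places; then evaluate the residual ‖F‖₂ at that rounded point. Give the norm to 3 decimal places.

6.231

At (-1, 5/2): F = (10.000, 22.500).
Jacobian J = [[2·b^2 + b, 4·a·b + a + 8·b], [-4·b^2 + b, -8·a·b + a]].
At the point, J = [[15.000, 9.000], [-22.500, 19.000]] (det J = 487.500).
Solving J·Δ = −F gives Δ = (0.026, -1.154).
Then the next iterate is (a, b)₁ = (-0.974, 1.346).
Re-evaluating at (-0.974, 1.346): F = (2.40664, 5.74744), so ‖F‖₂ = 6.231.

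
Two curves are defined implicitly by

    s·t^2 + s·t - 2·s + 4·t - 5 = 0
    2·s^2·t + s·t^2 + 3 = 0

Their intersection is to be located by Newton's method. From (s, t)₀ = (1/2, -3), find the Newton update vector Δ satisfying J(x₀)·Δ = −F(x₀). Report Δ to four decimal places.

At (1/2, -3): F = (-15.0000, 6.0000).
Jacobian J = [[t^2 + t - 2, 2·s·t + s + 4], [4·s·t + t^2, 2·s^2 + 2·s·t]].
At the point, J = [[4.0000, 1.5000], [3.0000, -2.5000]] (det J = -14.5000).
Solving J·Δ = −F gives Δ = (1.9655, 4.7586).

(1.9655, 4.7586)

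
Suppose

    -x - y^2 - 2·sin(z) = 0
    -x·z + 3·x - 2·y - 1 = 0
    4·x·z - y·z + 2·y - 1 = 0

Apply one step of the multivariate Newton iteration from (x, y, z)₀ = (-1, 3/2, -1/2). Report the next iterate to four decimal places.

(0.7971, 0.8530, -0.5840)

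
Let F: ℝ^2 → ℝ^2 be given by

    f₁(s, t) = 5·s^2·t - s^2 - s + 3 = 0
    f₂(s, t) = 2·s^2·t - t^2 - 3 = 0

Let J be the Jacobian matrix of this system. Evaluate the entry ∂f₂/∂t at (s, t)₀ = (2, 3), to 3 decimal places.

2.000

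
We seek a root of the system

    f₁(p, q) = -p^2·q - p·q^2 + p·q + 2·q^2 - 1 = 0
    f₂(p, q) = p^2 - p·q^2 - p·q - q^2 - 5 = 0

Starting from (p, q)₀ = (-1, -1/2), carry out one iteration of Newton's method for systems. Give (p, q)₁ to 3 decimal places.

At (-1, -1/2): F = (0.750, -4.500).
Jacobian J = [[-2·p·q - q^2 + q, -p^2 - 2·p·q + p + 4·q], [2·p - q^2 - q, -2·p·q - p - 2·q]].
At the point, J = [[-1.750, -5.000], [-1.750, 1.000]] (det J = -10.500).
Solving J·Δ = −F gives Δ = (-2.071, 0.875).
Then the next iterate is (p, q)₁ = (-3.071, 0.375).

(-3.071, 0.375)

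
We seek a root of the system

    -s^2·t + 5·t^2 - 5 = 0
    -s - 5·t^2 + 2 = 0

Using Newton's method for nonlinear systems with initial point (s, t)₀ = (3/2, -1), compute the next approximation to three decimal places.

(3.338, -0.366)

At (3/2, -1): F = (2.250, -4.500).
Jacobian J = [[-2·s·t, -s^2 + 10·t], [-1, -10·t]].
At the point, J = [[3.000, -12.250], [-1.000, 10.000]] (det J = 17.750).
Solving J·Δ = −F gives Δ = (1.838, 0.634).
Then the next iterate is (s, t)₁ = (3.338, -0.366).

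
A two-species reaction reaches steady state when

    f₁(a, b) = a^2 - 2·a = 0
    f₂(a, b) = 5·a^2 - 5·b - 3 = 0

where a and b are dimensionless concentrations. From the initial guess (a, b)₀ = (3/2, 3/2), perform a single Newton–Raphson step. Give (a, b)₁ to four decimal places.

At (3/2, 3/2): F = (-0.7500, 0.7500).
Jacobian J = [[2·a - 2, 0], [10·a, -5]].
At the point, J = [[1.0000, 0.0000], [15.0000, -5.0000]] (det J = -5.0000).
Solving J·Δ = −F gives Δ = (0.7500, 2.4000).
Then the next iterate is (a, b)₁ = (2.2500, 3.9000).

(2.2500, 3.9000)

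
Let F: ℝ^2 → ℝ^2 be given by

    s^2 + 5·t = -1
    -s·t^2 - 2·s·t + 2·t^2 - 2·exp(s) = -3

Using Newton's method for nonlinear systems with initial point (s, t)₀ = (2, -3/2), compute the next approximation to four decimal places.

(1.2817, -0.4253)

At (2, -3/2): F = (-2.5000, -5.778112).
Jacobian J = [[2·s, 5], [-t^2 - 2·t - 2·exp(s), -2·s·t - 2·s + 4·t]].
At the point, J = [[4.0000, 5.0000], [-14.028112, -4.0000]] (det J = 54.140561).
Solving J·Δ = −F gives Δ = (-0.7183, 1.0747).
Then the next iterate is (s, t)₁ = (1.2817, -0.4253).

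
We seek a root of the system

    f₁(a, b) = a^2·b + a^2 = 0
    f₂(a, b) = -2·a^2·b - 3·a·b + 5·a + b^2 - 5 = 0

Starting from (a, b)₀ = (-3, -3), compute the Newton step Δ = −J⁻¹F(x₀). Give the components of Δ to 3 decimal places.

(-7.000, 11.333)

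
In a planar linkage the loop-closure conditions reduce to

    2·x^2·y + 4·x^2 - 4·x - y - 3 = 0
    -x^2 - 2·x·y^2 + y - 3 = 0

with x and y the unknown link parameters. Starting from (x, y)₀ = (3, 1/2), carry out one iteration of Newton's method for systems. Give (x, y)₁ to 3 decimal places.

(6.769, -7.000)

At (3, 1/2): F = (29.500, -13.000).
Jacobian J = [[4·x·y + 8·x - 4, 2·x^2 - 1], [-2·x - 2·y^2, -4·x·y + 1]].
At the point, J = [[26.000, 17.000], [-6.500, -5.000]] (det J = -19.500).
Solving J·Δ = −F gives Δ = (3.769, -7.500).
Then the next iterate is (x, y)₁ = (6.769, -7.000).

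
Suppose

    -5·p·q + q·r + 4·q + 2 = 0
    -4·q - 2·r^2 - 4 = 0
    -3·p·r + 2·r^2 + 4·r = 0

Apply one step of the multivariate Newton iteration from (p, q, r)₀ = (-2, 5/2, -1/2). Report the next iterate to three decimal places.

(-2.561, -0.791, 0.168)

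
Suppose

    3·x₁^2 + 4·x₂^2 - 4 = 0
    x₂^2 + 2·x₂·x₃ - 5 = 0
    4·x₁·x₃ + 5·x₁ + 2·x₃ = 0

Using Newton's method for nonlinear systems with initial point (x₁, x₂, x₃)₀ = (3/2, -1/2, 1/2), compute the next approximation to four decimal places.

At (3/2, -1/2, 1/2): F = (3.7500, -5.2500, 11.5000).
Jacobian J = [[6·x₁, 8·x₂, 0], [0, 2·x₂ + 2·x₃, 2·x₂], [4·x₃ + 5, 0, 4·x₁ + 2]].
At the point, J = [[9.0000, -4.0000, 0.0000], [0.0000, 0.0000, -1.0000], [7.0000, 0.0000, 8.0000]] (det J = 28.0000).
Solving J·Δ = −F gives Δ = (4.3571, 10.7411, -5.2500).
Then the next iterate is (x₁, x₂, x₃)₁ = (5.8571, 10.2411, -4.7500).

(5.8571, 10.2411, -4.7500)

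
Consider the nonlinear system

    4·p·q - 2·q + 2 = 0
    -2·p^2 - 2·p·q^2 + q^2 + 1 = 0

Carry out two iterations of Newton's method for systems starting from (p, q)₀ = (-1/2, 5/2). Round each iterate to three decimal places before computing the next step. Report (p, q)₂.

(-0.255, 0.183)

At (-1/2, 5/2): F = (-8.000, 13.000).
Jacobian J = [[4·q, 4·p - 2], [-4·p - 2·q^2, -4·p·q + 2·q]].
At the point, J = [[10.000, -4.000], [-10.500, 10.000]] (det J = 58.000).
Solving J·Δ = −F gives Δ = (0.483, -0.793).
Then the next iterate is (p, q)₁ = (-0.017, 1.707).
Round to (-0.017, 1.707) and repeat: F = (-1.53008, 4.01234), J = [[6.828, -2.068], [-5.75970, 3.53008]].
Δ = (-0.238, -1.524), so (p, q)₂ = (-0.255, 0.183).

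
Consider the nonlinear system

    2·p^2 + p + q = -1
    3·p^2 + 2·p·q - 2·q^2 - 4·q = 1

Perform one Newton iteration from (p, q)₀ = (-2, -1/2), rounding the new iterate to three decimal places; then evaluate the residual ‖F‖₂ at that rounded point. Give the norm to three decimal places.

3.758

At (-2, -1/2): F = (6.500, 14.500).
Jacobian J = [[4·p + 1, 1], [6·p + 2·q, 2·p - 4·q - 4]].
At the point, J = [[-7.000, 1.000], [-13.000, -6.000]] (det J = 55.000).
Solving J·Δ = −F gives Δ = (0.973, 0.309).
Then the next iterate is (p, q)₁ = (-1.027, -0.191).
Re-evaluating at (-1.027, -0.191): F = (1.89146, 3.24754), so ‖F‖₂ = 3.758.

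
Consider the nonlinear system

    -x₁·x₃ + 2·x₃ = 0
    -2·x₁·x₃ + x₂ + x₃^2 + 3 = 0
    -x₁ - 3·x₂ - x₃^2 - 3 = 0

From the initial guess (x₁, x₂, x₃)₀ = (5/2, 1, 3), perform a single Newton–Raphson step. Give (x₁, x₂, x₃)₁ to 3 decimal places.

At (5/2, 1, 3): F = (-1.500, -2.000, -17.500).
Jacobian J = [[-x₃, 0, -x₁ + 2], [-2·x₃, 1, -2·x₁ + 2·x₃], [-1, -3, -2·x₃]].
At the point, J = [[-3.000, 0.000, -0.500], [-6.000, 1.000, 1.000], [-1.000, -3.000, -6.000]] (det J = -0.500).
Solving J·Δ = −F gives Δ = (-14.500, -169.000, 84.000).
Then the next iterate is (x₁, x₂, x₃)₁ = (-12.000, -168.000, 87.000).

(-12.000, -168.000, 87.000)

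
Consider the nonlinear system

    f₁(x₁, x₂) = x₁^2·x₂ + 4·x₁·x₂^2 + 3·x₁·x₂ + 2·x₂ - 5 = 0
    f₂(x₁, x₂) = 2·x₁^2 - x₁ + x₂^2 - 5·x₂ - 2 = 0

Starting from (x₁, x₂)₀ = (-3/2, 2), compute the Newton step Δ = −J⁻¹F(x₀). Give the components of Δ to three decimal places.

(-0.102, -1.284)

At (-3/2, 2): F = (-29.500, -2.000).
Jacobian J = [[2·x₁·x₂ + 4·x₂^2 + 3·x₂, x₁^2 + 8·x₁·x₂ + 3·x₁ + 2], [4·x₁ - 1, 2·x₂ - 5]].
At the point, J = [[16.000, -24.250], [-7.000, -1.000]] (det J = -185.750).
Solving J·Δ = −F gives Δ = (-0.102, -1.284).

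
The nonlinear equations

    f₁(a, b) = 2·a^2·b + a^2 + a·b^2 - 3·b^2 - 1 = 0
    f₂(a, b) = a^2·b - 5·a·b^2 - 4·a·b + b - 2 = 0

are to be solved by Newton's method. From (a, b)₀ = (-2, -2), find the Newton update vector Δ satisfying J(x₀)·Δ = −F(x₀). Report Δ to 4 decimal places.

(1.7344, 0.1875)

At (-2, -2): F = (-33.0000, 12.0000).
Jacobian J = [[4·a·b + 2·a + b^2, 2·a^2 + 2·a·b - 6·b], [2·a·b - 5·b^2 - 4·b, a^2 - 10·a·b - 4·a + 1]].
At the point, J = [[16.0000, 28.0000], [-4.0000, -27.0000]] (det J = -320.0000).
Solving J·Δ = −F gives Δ = (1.7344, 0.1875).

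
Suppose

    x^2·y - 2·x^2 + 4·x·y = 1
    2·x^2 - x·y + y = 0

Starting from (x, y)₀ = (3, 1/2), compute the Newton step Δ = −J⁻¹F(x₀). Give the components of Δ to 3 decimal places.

(-1.495, -0.093)

At (3, 1/2): F = (-8.500, 17.000).
Jacobian J = [[2·x·y - 4·x + 4·y, x^2 + 4·x], [4·x - y, -x + 1]].
At the point, J = [[-7.000, 21.000], [11.500, -2.000]] (det J = -227.500).
Solving J·Δ = −F gives Δ = (-1.495, -0.093).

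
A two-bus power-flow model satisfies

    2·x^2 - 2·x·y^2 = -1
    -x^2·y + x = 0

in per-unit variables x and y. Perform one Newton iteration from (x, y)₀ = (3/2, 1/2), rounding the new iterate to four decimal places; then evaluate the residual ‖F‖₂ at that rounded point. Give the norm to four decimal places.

1.2548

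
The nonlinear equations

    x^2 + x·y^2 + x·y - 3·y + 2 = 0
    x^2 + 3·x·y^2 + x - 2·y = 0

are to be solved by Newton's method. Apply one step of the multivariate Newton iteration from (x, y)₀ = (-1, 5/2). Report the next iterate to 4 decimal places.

(-1.2556, 0.8361)

At (-1, 5/2): F = (-13.2500, -23.7500).
Jacobian J = [[2·x + y^2 + y, 2·x·y + x - 3], [2·x + 3·y^2 + 1, 6·x·y - 2]].
At the point, J = [[6.7500, -9.0000], [17.7500, -17.0000]] (det J = 45.0000).
Solving J·Δ = −F gives Δ = (-0.2556, -1.6639).
Then the next iterate is (x, y)₁ = (-1.2556, 0.8361).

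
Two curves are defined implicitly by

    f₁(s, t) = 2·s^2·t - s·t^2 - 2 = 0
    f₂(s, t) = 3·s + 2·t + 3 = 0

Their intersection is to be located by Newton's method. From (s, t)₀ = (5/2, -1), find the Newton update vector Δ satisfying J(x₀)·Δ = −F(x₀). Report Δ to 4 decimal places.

(-2.4530, -0.5705)

At (5/2, -1): F = (-17.0000, 8.5000).
Jacobian J = [[4·s·t - t^2, 2·s^2 - 2·s·t], [3, 2]].
At the point, J = [[-11.0000, 17.5000], [3.0000, 2.0000]] (det J = -74.5000).
Solving J·Δ = −F gives Δ = (-2.4530, -0.5705).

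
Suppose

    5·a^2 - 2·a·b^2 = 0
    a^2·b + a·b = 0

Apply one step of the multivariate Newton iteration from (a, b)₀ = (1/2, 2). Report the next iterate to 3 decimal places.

At (1/2, 2): F = (-2.750, 1.500).
Jacobian J = [[10·a - 2·b^2, -4·a·b], [2·a·b + b, a^2 + a]].
At the point, J = [[-3.000, -4.000], [4.000, 0.750]] (det J = 13.750).
Solving J·Δ = −F gives Δ = (-0.286, -0.473).
Then the next iterate is (a, b)₁ = (0.214, 1.527).

(0.214, 1.527)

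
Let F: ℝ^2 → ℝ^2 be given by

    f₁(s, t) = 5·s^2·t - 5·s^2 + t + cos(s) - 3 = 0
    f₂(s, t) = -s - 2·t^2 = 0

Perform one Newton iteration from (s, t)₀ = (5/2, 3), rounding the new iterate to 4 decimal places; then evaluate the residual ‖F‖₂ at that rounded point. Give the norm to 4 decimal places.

8.3391

At (5/2, 3): F = (61.698856, -20.5000).
Jacobian J = [[10·s·t - 10·s - sin(s), 5·s^2 + 1], [-1, -4·t]].
At the point, J = [[49.401528, 32.2500], [-1.0000, -12.0000]] (det J = -560.568334).
Solving J·Δ = −F gives Δ = (-0.1414, -1.6966).
Then the next iterate is (s, t)₁ = (2.3586, 1.3034).
Re-evaluating at (2.3586, 1.3034): F = (6.033656, -5.756303), so ‖F‖₂ = 8.3391.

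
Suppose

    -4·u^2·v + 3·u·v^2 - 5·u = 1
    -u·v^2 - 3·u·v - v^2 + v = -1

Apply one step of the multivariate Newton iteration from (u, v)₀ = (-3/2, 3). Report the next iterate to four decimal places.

(0.2645, 4.1484)

At (-3/2, 3): F = (-61.0000, 22.0000).
Jacobian J = [[-8·u·v + 3·v^2 - 5, -4·u^2 + 6·u·v], [-v^2 - 3·v, -2·u·v - 3·u - 2·v + 1]].
At the point, J = [[58.0000, -36.0000], [-18.0000, 8.5000]] (det J = -155.0000).
Solving J·Δ = −F gives Δ = (1.7645, 1.1484).
Then the next iterate is (u, v)₁ = (0.2645, 4.1484).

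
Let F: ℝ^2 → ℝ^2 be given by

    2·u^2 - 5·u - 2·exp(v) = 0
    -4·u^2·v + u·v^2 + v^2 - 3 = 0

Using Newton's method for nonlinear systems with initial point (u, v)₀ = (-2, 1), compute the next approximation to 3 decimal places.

At (-2, 1): F = (12.56344, -20.000).
Jacobian J = [[4·u - 5, -2·exp(v)], [-8·u·v + v^2, -4·u^2 + 2·u·v + 2·v]].
At the point, J = [[-13.000, -5.43656], [17.000, -18.000]] (det J = 326.42158).
Solving J·Δ = −F gives Δ = (1.026, -0.142).
Then the next iterate is (u, v)₁ = (-0.974, 0.858).

(-0.974, 0.858)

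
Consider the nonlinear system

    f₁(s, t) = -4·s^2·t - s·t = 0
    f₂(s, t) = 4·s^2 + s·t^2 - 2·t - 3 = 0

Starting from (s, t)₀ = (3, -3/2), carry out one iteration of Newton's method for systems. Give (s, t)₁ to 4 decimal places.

At (3, -3/2): F = (58.5000, 42.7500).
Jacobian J = [[-8·s·t - t, -4·s^2 - s], [8·s + t^2, 2·s·t - 2]].
At the point, J = [[37.5000, -39.0000], [26.2500, -11.0000]] (det J = 611.2500).
Solving J·Δ = −F gives Δ = (-1.6748, -0.1104).
Then the next iterate is (s, t)₁ = (1.3252, -1.6104).

(1.3252, -1.6104)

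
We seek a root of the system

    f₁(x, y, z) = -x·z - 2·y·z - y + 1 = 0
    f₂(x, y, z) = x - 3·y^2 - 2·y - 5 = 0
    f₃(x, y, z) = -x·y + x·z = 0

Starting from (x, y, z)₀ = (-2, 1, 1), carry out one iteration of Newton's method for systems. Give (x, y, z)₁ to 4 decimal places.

(1.2727, -0.0909, -0.0909)

At (-2, 1, 1): F = (0.0000, -12.0000, 0.0000).
Jacobian J = [[-z, -2·z - 1, -x - 2·y], [1, -6·y - 2, 0], [-y + z, -x, x]].
At the point, J = [[-1.0000, -3.0000, 0.0000], [1.0000, -8.0000, 0.0000], [0.0000, 2.0000, -2.0000]] (det J = -22.0000).
Solving J·Δ = −F gives Δ = (3.2727, -1.0909, -1.0909).
Then the next iterate is (x, y, z)₁ = (1.2727, -0.0909, -0.0909).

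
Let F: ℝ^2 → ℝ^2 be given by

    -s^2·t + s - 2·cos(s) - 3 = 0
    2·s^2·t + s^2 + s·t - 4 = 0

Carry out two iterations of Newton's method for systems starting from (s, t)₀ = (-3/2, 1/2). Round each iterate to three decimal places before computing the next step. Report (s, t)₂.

At (-3/2, 1/2): F = (-5.76647, -0.250).
Jacobian J = [[-2·s·t + 2·sin(s) + 1, -s^2], [4·s·t + 2·s + t, 2·s^2 + s]].
At the point, J = [[0.50501, -2.250], [-5.500, 3.000]] (det J = -10.85997).
Solving J·Δ = −F gives Δ = (-1.645, -2.932).
Then the next iterate is (s, t)₁ = (-3.145, -2.432).
Round to (-3.145, -2.432) and repeat: F = (19.90996, -34.57028), J = [[-14.29047, -9.89103], [21.87256, 16.63705]].
Δ = (-0.499, 2.735), so (s, t)₂ = (-3.644, 0.303).

(-3.644, 0.303)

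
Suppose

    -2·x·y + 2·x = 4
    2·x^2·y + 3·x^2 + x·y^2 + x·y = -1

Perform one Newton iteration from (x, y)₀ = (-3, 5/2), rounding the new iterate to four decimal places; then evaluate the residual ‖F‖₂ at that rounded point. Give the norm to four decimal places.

12.2846

At (-3, 5/2): F = (5.0000, 46.7500).
Jacobian J = [[-2·y + 2, -2·x], [4·x·y + 6·x + y^2 + y, 2·x^2 + 2·x·y + x]].
At the point, J = [[-3.0000, 6.0000], [-39.2500, 0.0000]] (det J = 235.5000).
Solving J·Δ = −F gives Δ = (1.1911, -0.2378).
Then the next iterate is (x, y)₁ = (-1.8089, 2.2622).
Re-evaluating at (-1.8089, 2.2622): F = (0.566387, 12.271506), so ‖F‖₂ = 12.2846.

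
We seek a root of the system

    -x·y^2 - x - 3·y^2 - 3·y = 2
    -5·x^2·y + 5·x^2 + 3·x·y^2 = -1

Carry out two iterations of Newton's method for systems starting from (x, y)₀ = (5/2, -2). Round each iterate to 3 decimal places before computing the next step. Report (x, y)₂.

At (5/2, -2): F = (-20.500, 124.750).
Jacobian J = [[-y^2 - 1, -2·x·y - 6·y - 3], [-10·x·y + 10·x + 3·y^2, -5·x^2 + 6·x·y]].
At the point, J = [[-5.000, 19.000], [87.000, -61.250]] (det J = -1346.750).
Solving J·Δ = −F gives Δ = (-0.828, 0.861).
Then the next iterate is (x, y)₁ = (1.672, -1.139).
Round to (1.672, -1.139) and repeat: F = (-6.31608, 37.40613), J = [[-2.29732, 7.64282], [39.65604, -25.40437]].
Δ = (-0.513, 0.672), so (x, y)₂ = (1.159, -0.467).

(1.159, -0.467)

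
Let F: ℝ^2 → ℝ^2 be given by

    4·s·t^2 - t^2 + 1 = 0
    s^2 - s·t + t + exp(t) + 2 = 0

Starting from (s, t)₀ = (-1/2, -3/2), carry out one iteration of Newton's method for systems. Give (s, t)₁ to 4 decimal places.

(0.5825, -1.9436)

At (-1/2, -3/2): F = (-5.7500, 0.223130).
Jacobian J = [[4·t^2, 8·s·t - 2·t], [2·s - t, -s + exp(t) + 1]].
At the point, J = [[9.0000, 9.0000], [0.5000, 1.723130]] (det J = 11.008171).
Solving J·Δ = −F gives Δ = (1.0825, -0.4436).
Then the next iterate is (s, t)₁ = (0.5825, -1.9436).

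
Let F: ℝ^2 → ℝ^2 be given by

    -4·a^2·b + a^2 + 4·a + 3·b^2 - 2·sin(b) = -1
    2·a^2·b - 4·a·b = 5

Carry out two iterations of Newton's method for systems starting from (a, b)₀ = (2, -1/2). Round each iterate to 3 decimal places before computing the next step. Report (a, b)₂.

At (2, -1/2): F = (22.70885, -5.000).
Jacobian J = [[-8·a·b + 2·a + 4, -4·a^2 + 6·b - 2·cos(b)], [4·a·b - 4·b, 2·a^2 - 4·a]].
At the point, J = [[16.000, -20.75517], [-2.000, 0.000]] (det J = -41.51033).
Solving J·Δ = −F gives Δ = (-2.500, -0.833).
Then the next iterate is (a, b)₁ = (-0.500, -1.333).
Round to (-0.500, -1.333) and repeat: F = (7.85739, -8.33250), J = [[-2.332, -9.46912], [7.998, 2.500]].
Δ = (0.848, 0.621), so (a, b)₂ = (0.348, -0.712).

(0.348, -0.712)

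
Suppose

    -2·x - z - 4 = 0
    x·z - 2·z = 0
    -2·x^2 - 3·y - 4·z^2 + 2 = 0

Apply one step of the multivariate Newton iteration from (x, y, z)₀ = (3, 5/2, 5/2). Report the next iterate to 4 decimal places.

(23.0000, 256.3333, -50.0000)

At (3, 5/2, 5/2): F = (-12.5000, 2.5000, -48.5000).
Jacobian J = [[-2, 0, -1], [z, 0, x - 2], [-4·x, -3, -8·z]].
At the point, J = [[-2.0000, 0.0000, -1.0000], [2.5000, 0.0000, 1.0000], [-12.0000, -3.0000, -20.0000]] (det J = 1.5000).
Solving J·Δ = −F gives Δ = (20.0000, 253.8333, -52.5000).
Then the next iterate is (x, y, z)₁ = (23.0000, 256.3333, -50.0000).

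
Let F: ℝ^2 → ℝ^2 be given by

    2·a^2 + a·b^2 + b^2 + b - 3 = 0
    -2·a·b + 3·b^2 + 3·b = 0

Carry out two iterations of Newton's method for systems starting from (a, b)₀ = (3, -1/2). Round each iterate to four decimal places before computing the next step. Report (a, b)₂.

(1.3311, -0.2444)

At (3, -1/2): F = (15.5000, 2.2500).
Jacobian J = [[4·a + b^2, 2·a·b + 2·b + 1], [-2·b, -2·a + 6·b + 3]].
At the point, J = [[12.2500, -3.0000], [1.0000, -6.0000]] (det J = -70.5000).
Solving J·Δ = −F gives Δ = (-1.2234, 0.1711).
Then the next iterate is (a, b)₁ = (1.7766, -0.3289).
Round to (1.7766, -0.3289) and repeat: F = (3.284074, 0.506473), J = [[7.214575, -0.826447], [0.6578, -2.5266]].
Δ = (-0.4455, 0.0845), so (a, b)₂ = (1.3311, -0.2444).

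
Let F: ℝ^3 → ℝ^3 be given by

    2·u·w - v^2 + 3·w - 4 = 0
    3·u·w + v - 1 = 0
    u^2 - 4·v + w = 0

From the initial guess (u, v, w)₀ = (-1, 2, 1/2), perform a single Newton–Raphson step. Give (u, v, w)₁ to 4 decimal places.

(-0.6667, 0.0455, -0.1515)

At (-1, 2, 1/2): F = (-7.5000, -0.5000, -6.5000).
Jacobian J = [[2·w, -2·v, 2·u + 3], [3·w, 1, 3·u], [2·u, -4, 1]].
At the point, J = [[1.0000, -4.0000, 1.0000], [1.5000, 1.0000, -3.0000], [-2.0000, -4.0000, 1.0000]] (det J = -33.0000).
Solving J·Δ = −F gives Δ = (0.3333, -1.9545, -0.6515).
Then the next iterate is (u, v, w)₁ = (-0.6667, 0.0455, -0.1515).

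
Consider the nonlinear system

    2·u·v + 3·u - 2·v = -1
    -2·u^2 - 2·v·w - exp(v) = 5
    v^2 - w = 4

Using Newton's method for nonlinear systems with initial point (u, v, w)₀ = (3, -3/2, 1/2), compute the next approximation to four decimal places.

At (3, -3/2, 1/2): F = (4.0000, -21.723130, -2.2500).
Jacobian J = [[2·v + 3, 2·u - 2, 0], [-4·u, -2·w - exp(v), -2·v], [0, 2·v, -1]].
At the point, J = [[0.0000, 4.0000, 0.0000], [-12.0000, -1.223130, 3.0000], [0.0000, -3.0000, -1.0000]] (det J = -48.0000).
Solving J·Δ = −F gives Δ = (-1.5208, -1.0000, 0.7500).
Then the next iterate is (u, v, w)₁ = (1.4792, -2.5000, 1.2500).

(1.4792, -2.5000, 1.2500)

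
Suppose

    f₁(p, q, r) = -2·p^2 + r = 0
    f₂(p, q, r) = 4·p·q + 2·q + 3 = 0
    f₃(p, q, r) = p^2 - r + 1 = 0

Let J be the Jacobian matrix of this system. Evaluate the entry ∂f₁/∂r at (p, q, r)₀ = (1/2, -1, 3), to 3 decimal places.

1.000

∂f₁/∂r = 1.
At (1/2, -1, 3) this is 1.000.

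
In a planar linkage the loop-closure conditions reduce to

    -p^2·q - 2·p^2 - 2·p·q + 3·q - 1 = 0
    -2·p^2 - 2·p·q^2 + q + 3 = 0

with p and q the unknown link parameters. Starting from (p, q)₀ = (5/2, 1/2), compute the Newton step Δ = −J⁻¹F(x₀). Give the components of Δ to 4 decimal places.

(-0.4310, -1.4310)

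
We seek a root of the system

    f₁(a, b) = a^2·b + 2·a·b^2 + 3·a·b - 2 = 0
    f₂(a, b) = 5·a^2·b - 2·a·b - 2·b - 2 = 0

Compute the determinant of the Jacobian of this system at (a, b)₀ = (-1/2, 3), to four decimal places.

J = [[2·a·b + 2·b^2 + 3·b, a^2 + 4·a·b + 3·a], [10·a·b - 2·b, 5·a^2 - 2·a - 2]].
At the point, J = [[24.0000, -7.2500], [-21.0000, 0.2500]].
det J = -146.2500.

-146.2500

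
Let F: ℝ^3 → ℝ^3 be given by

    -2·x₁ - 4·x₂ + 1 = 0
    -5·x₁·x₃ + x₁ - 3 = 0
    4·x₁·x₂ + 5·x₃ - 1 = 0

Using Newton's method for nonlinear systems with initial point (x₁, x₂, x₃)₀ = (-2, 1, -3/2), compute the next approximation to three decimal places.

At (-2, 1, -3/2): F = (1.000, -20.000, -16.500).
Jacobian J = [[-2, -4, 0], [-5·x₃ + 1, 0, -5·x₁], [4·x₂, 4·x₁, 5]].
At the point, J = [[-2.000, -4.000, 0.000], [8.500, 0.000, 10.000], [4.000, -8.000, 5.000]] (det J = -150.000).
Solving J·Δ = −F gives Δ = (2.267, -0.883, 0.073).
Then the next iterate is (x₁, x₂, x₃)₁ = (0.267, 0.117, -1.427).

(0.267, 0.117, -1.427)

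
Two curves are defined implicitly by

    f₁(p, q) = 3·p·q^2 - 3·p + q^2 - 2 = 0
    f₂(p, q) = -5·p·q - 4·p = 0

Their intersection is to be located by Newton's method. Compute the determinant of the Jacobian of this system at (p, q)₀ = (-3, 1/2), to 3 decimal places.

-85.750

J = [[3·q^2 - 3, 6·p·q + 2·q], [-5·q - 4, -5·p]].
At the point, J = [[-2.250, -8.000], [-6.500, 15.000]].
det J = -85.750.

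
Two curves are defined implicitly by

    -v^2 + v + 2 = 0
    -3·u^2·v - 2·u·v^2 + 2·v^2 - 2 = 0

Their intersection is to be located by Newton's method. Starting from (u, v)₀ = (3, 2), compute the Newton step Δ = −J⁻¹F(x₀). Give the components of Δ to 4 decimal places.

(-1.6364, 0.0000)

At (3, 2): F = (0.0000, -72.0000).
Jacobian J = [[0, -2·v + 1], [-6·u·v - 2·v^2, -3·u^2 - 4·u·v + 4·v]].
At the point, J = [[0.0000, -3.0000], [-44.0000, -43.0000]] (det J = -132.0000).
Solving J·Δ = −F gives Δ = (-1.6364, 0.0000).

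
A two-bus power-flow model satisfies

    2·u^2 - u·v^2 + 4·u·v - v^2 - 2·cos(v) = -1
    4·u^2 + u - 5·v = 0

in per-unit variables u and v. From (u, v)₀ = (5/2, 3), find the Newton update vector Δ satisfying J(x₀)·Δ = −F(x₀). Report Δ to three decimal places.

(-0.400, 0.819)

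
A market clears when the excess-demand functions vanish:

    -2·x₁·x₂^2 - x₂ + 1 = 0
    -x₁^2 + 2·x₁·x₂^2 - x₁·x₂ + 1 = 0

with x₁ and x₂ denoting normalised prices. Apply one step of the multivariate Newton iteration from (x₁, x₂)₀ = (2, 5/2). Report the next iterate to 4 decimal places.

At (2, 5/2): F = (-26.5000, 17.0000).
Jacobian J = [[-2·x₂^2, -4·x₁·x₂ - 1], [-2·x₁ + 2·x₂^2 - x₂, 4·x₁·x₂ - x₁]].
At the point, J = [[-12.5000, -21.0000], [6.0000, 18.0000]] (det J = -99.0000).
Solving J·Δ = −F gives Δ = (-1.2121, -0.5404).
Then the next iterate is (x₁, x₂)₁ = (0.7879, 1.9596).

(0.7879, 1.9596)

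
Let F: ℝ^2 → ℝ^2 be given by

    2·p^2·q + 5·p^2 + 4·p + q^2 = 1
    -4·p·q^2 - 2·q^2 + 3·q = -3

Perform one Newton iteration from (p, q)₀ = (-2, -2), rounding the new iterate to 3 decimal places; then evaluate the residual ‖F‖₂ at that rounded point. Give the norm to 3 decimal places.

4.096

At (-2, -2): F = (-1.000, 21.000).
Jacobian J = [[4·p·q + 10·p + 4, 2·p^2 + 2·q], [-4·q^2, -8·p·q - 4·q + 3]].
At the point, J = [[0.000, 4.000], [-16.000, -21.000]] (det J = 64.000).
Solving J·Δ = −F gives Δ = (0.984, 0.250).
Then the next iterate is (p, q)₁ = (-1.016, -1.750).
Re-evaluating at (-1.016, -1.750): F = (-0.45312, 4.071), so ‖F‖₂ = 4.096.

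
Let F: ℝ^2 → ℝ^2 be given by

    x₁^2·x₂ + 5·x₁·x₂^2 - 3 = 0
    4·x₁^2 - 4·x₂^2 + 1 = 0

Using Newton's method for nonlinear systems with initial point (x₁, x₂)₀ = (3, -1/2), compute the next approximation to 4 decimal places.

At (3, -1/2): F = (-3.7500, 36.0000).
Jacobian J = [[2·x₁·x₂ + 5·x₂^2, x₁^2 + 10·x₁·x₂], [8·x₁, -8·x₂]].
At the point, J = [[-1.7500, -6.0000], [24.0000, 4.0000]] (det J = 137.0000).
Solving J·Δ = −F gives Δ = (-1.4672, -0.1971).
Then the next iterate is (x₁, x₂)₁ = (1.5328, -0.6971).

(1.5328, -0.6971)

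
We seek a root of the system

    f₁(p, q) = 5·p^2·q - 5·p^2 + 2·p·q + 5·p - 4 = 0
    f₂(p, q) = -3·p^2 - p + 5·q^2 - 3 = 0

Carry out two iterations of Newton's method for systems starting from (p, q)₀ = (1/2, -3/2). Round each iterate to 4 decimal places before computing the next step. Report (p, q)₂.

(1.6924, -1.0176)

At (1/2, -3/2): F = (-6.1250, 7.0000).
Jacobian J = [[10·p·q - 10·p + 2·q + 5, 5·p^2 + 2·p], [-6·p - 1, 10·q]].
At the point, J = [[-10.5000, 2.2500], [-4.0000, -15.0000]] (det J = 166.5000).
Solving J·Δ = −F gives Δ = (-0.4572, 0.5886).
Then the next iterate is (p, q)₁ = (0.0428, -0.9114).
Round to (0.0428, -0.9114) and repeat: F = (-3.881523, 1.104954), J = [[2.359121, 0.094759], [-1.2568, -9.1140]].
Δ = (1.6496, -0.1062), so (p, q)₂ = (1.6924, -1.0176).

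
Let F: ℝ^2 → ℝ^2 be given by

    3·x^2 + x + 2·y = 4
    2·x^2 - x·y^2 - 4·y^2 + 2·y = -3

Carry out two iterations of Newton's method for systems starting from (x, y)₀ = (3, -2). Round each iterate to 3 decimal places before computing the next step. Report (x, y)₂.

At (3, -2): F = (22.000, -11.000).
Jacobian J = [[6·x + 1, 2], [4·x - y^2, -2·x·y - 8·y + 2]].
At the point, J = [[19.000, 2.000], [8.000, 30.000]] (det J = 554.000).
Solving J·Δ = −F gives Δ = (-1.231, 0.695).
Then the next iterate is (x, y)₁ = (1.769, -1.305).
Round to (1.769, -1.305) and repeat: F = (4.54708, -3.17603), J = [[11.614, 2.000], [5.37298, 17.05709]].
Δ = (-0.448, 0.327), so (x, y)₂ = (1.321, -0.978).

(1.321, -0.978)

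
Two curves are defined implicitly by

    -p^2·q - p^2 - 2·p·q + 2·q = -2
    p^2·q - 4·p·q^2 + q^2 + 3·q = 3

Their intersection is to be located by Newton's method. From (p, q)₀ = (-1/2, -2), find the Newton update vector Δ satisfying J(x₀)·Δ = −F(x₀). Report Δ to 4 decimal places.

At (-1/2, -2): F = (-3.7500, 2.5000).
Jacobian J = [[-2·p·q - 2·p - 2·q, -p^2 - 2·p + 2], [2·p·q - 4·q^2, p^2 - 8·p·q + 2·q + 3]].
At the point, J = [[3.0000, 2.7500], [-14.0000, -8.7500]] (det J = 12.2500).
Solving J·Δ = −F gives Δ = (-2.1173, 3.6735).

(-2.1173, 3.6735)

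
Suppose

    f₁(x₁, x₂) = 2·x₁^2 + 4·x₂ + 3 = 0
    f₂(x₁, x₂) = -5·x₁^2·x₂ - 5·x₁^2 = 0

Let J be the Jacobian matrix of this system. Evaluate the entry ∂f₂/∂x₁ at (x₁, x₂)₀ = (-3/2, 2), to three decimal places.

∂f₂/∂x₁ = -10·x₁·x₂ - 10·x₁.
At (-3/2, 2) this is 45.000.

45.000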